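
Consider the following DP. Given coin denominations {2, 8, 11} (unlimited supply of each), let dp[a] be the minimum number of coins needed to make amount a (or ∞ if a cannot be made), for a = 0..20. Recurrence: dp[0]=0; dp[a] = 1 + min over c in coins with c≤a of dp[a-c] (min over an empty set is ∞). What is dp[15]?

 a  0  1  2  3  4  5  6  7  8  9 10 11 12 13 14 15 16 17 18 19 20
dp  0  -  1  -  2  -  3  -  1  -  2  1  3  2  4  3  2  4  3  2  4
(- denotes ∞ / unreachable)

3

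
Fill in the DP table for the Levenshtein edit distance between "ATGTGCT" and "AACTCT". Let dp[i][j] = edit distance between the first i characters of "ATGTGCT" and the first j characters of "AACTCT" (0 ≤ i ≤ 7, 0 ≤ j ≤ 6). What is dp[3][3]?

   ''  A  A  C  T  C  T
''  0  1  2  3  4  5  6
 A  1  0  1  2  3  4  5
 T  2  1  1  2  2  3  4
 G  3  2  2  2  3  3  4
 T  4  3  3  3  2  3  3
 G  5  4  4  4  3  3  4
 C  6  5  5  4  4  3  4
 T  7  6  6  5  4  4  3

2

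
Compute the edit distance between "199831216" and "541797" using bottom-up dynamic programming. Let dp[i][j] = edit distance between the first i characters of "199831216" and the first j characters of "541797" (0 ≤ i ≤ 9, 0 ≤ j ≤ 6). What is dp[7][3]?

   ''  5  4  1  7  9  7
''  0  1  2  3  4  5  6
 1  1  1  2  2  3  4  5
 9  2  2  2  3  3  3  4
 9  3  3  3  3  4  3  4
 8  4  4  4  4  4  4  4
 3  5  5  5  5  5  5  5
 1  6  6  6  5  6  6  6
 2  7  7  7  6  6  7  7
 1  8  8  8  7  7  7  8
 6  9  9  9  8  8  8  8

6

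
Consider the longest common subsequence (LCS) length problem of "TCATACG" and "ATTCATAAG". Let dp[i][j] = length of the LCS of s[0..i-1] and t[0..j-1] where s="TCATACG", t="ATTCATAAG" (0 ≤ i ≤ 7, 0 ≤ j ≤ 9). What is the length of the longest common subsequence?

6

   ''  A  T  T  C  A  T  A  A  G
''  0  0  0  0  0  0  0  0  0  0
 T  0  0  1  1  1  1  1  1  1  1
 C  0  0  1  1  2  2  2  2  2  2
 A  0  1  1  1  2  3  3  3  3  3
 T  0  1  2  2  2  3  4  4  4  4
 A  0  1  2  2  2  3  4  5  5  5
 C  0  1  2  2  3  3  4  5  5  5
 G  0  1  2  2  3  3  4  5  5  6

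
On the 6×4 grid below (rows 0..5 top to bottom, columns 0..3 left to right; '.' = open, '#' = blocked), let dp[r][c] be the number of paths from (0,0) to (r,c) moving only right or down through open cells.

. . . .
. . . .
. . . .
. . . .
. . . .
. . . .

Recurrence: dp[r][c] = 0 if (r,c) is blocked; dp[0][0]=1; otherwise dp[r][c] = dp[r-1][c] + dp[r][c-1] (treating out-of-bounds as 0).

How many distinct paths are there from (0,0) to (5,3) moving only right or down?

56

r\c   0   1   2   3
  0   1   1   1   1
  1   1   2   3   4
  2   1   3   6  10
  3   1   4  10  20
  4   1   5  15  35
  5   1   6  21  56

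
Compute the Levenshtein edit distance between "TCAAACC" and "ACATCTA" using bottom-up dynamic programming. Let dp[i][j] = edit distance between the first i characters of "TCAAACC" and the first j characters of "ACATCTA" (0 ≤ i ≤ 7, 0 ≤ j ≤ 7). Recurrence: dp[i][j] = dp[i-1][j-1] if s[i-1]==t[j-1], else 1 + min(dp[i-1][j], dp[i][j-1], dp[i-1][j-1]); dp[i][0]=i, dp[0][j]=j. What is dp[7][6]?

   ''  A  C  A  T  C  T  A
''  0  1  2  3  4  5  6  7
 T  1  1  2  3  3  4  5  6
 C  2  2  1  2  3  3  4  5
 A  3  2  2  1  2  3  4  4
 A  4  3  3  2  2  3  4  4
 A  5  4  4  3  3  3  4  4
 C  6  5  4  4  4  3  4  5
 C  7  6  5  5  5  4  4  5

4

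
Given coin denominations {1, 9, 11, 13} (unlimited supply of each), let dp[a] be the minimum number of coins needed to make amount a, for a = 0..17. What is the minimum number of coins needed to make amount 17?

 a  0  1  2  3  4  5  6  7  8  9 10 11 12 13 14 15 16 17
dp  0  1  2  3  4  5  6  7  8  1  2  1  2  1  2  3  4  5

5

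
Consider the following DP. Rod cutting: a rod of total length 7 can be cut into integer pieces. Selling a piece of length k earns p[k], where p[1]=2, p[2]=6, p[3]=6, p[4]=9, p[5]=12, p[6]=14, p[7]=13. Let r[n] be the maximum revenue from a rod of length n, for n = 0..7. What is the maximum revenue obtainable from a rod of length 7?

   n    0    1    2    3    4    5    6    7
r[n]    0    2    6    8   12   14   18   20

20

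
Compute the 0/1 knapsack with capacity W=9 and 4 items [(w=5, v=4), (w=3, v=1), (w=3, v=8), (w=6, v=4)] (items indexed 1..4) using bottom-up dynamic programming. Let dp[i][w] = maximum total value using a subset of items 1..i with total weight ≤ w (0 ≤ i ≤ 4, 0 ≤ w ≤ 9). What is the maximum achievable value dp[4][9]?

i\w   0   1   2   3   4   5   6   7   8   9
  0   0   0   0   0   0   0   0   0   0   0
  1   0   0   0   0   0   4   4   4   4   4
  2   0   0   0   1   1   4   4   4   5   5
  3   0   0   0   8   8   8   9   9  12  12
  4   0   0   0   8   8   8   9   9  12  12

12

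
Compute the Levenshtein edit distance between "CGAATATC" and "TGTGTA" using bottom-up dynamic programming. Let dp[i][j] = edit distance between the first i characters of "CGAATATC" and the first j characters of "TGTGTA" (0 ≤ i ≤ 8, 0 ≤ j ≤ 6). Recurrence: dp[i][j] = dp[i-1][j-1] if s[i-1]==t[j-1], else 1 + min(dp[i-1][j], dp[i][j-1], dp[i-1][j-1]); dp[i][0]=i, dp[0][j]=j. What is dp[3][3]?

2

   ''  T  G  T  G  T  A
''  0  1  2  3  4  5  6
 C  1  1  2  3  4  5  6
 G  2  2  1  2  3  4  5
 A  3  3  2  2  3  4  4
 A  4  4  3  3  3  4  4
 T  5  4  4  3  4  3  4
 A  6  5  5  4  4  4  3
 T  7  6  6  5  5  4  4
 C  8  7  7  6  6  5  5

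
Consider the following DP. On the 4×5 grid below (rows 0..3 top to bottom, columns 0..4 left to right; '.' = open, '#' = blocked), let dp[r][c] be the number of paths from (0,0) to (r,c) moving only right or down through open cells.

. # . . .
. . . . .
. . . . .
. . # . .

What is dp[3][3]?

r\c   0   1   2   3   4
  0   1   0   0   0   0
  1   1   1   1   1   1
  2   1   2   3   4   5
  3   1   3   0   4   9

4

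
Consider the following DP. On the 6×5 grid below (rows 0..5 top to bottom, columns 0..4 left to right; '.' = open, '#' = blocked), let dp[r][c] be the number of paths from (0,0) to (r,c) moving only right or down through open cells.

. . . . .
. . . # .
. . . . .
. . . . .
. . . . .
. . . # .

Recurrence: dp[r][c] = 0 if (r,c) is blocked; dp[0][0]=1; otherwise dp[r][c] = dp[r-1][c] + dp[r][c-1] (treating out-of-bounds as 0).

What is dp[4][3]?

r\c   0   1   2   3   4
  0   1   1   1   1   1
  1   1   2   3   0   1
  2   1   3   6   6   7
  3   1   4  10  16  23
  4   1   5  15  31  54
  5   1   6  21   0  54

31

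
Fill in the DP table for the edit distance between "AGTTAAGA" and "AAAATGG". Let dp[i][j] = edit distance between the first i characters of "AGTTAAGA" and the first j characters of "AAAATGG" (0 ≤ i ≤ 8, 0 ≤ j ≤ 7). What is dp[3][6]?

4

   ''  A  A  A  A  T  G  G
''  0  1  2  3  4  5  6  7
 A  1  0  1  2  3  4  5  6
 G  2  1  1  2  3  4  4  5
 T  3  2  2  2  3  3  4  5
 T  4  3  3  3  3  3  4  5
 A  5  4  3  3  3  4  4  5
 A  6  5  4  3  3  4  5  5
 G  7  6  5  4  4  4  4  5
 A  8  7  6  5  4  5  5  5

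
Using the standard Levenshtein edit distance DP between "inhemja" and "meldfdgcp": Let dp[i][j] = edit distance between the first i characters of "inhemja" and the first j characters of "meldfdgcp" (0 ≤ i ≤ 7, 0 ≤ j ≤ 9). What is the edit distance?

   ''  m  e  l  d  f  d  g  c  p
''  0  1  2  3  4  5  6  7  8  9
 i  1  1  2  3  4  5  6  7  8  9
 n  2  2  2  3  4  5  6  7  8  9
 h  3  3  3  3  4  5  6  7  8  9
 e  4  4  3  4  4  5  6  7  8  9
 m  5  4  4  4  5  5  6  7  8  9
 j  6  5  5  5  5  6  6  7  8  9
 a  7  6  6  6  6  6  7  7  8  9

9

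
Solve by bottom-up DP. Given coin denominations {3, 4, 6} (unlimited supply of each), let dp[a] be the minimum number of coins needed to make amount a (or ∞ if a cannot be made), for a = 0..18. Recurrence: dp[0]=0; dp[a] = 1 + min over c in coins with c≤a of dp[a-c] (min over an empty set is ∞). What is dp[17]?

 a  0  1  2  3  4  5  6  7  8  9 10 11 12 13 14 15 16 17 18
dp  0  -  -  1  1  -  1  2  2  2  2  3  2  3  3  3  3  4  3
(- denotes ∞ / unreachable)

4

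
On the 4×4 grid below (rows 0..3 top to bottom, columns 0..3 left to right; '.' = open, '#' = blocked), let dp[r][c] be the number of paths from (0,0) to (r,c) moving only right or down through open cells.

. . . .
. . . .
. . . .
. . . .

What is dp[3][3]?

20

r\c   0   1   2   3
  0   1   1   1   1
  1   1   2   3   4
  2   1   3   6  10
  3   1   4  10  20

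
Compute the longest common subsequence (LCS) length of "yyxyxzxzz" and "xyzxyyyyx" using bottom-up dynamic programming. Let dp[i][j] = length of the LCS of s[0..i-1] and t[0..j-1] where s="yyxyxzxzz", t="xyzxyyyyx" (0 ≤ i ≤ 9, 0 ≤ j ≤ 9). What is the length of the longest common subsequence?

4

   ''  x  y  z  x  y  y  y  y  x
''  0  0  0  0  0  0  0  0  0  0
 y  0  0  1  1  1  1  1  1  1  1
 y  0  0  1  1  1  2  2  2  2  2
 x  0  1  1  1  2  2  2  2  2  3
 y  0  1  2  2  2  3  3  3  3  3
 x  0  1  2  2  3  3  3  3  3  4
 z  0  1  2  3  3  3  3  3  3  4
 x  0  1  2  3  4  4  4  4  4  4
 z  0  1  2  3  4  4  4  4  4  4
 z  0  1  2  3  4  4  4  4  4  4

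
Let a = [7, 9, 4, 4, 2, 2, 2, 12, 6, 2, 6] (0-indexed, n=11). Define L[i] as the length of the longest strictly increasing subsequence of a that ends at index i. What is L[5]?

1

   i    0    1    2    3    4    5    6    7    8    9   10
a[i]    7    9    4    4    2    2    2   12    6    2    6
L[i]    1    2    1    1    1    1    1    3    2    1    2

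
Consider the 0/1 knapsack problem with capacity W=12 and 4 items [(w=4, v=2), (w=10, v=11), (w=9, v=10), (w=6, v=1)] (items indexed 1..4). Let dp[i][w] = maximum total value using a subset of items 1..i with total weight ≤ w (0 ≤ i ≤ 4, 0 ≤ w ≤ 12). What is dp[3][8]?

2

i\w   0   1   2   3   4   5   6   7   8   9  10  11  12
  0   0   0   0   0   0   0   0   0   0   0   0   0   0
  1   0   0   0   0   2   2   2   2   2   2   2   2   2
  2   0   0   0   0   2   2   2   2   2   2  11  11  11
  3   0   0   0   0   2   2   2   2   2  10  11  11  11
  4   0   0   0   0   2   2   2   2   2  10  11  11  11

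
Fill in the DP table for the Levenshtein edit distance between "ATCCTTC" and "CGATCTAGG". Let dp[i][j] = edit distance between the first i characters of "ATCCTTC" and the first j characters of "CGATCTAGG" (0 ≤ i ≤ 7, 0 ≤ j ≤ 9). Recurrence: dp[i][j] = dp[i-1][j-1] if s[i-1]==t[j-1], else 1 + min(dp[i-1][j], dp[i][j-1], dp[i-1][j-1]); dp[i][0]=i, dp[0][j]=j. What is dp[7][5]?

4

   ''  C  G  A  T  C  T  A  G  G
''  0  1  2  3  4  5  6  7  8  9
 A  1  1  2  2  3  4  5  6  7  8
 T  2  2  2  3  2  3  4  5  6  7
 C  3  2  3  3  3  2  3  4  5  6
 C  4  3  3  4  4  3  3  4  5  6
 T  5  4  4  4  4  4  3  4  5  6
 T  6  5  5  5  4  5  4  4  5  6
 C  7  6  6  6  5  4  5  5  5  6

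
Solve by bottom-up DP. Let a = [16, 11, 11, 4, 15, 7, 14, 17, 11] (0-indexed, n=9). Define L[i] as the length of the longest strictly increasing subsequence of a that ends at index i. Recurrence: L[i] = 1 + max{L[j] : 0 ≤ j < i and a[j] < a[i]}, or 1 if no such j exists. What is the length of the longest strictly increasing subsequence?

   i    0    1    2    3    4    5    6    7    8
a[i]   16   11   11    4   15    7   14   17   11
L[i]    1    1    1    1    2    2    3    4    3

4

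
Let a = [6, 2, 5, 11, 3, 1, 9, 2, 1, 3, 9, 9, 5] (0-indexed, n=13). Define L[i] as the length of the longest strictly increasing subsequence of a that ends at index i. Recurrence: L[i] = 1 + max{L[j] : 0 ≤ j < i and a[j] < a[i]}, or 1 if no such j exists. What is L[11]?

4

   i    0    1    2    3    4    5    6    7    8    9   10   11   12
a[i]    6    2    5   11    3    1    9    2    1    3    9    9    5
L[i]    1    1    2    3    2    1    3    2    1    3    4    4    4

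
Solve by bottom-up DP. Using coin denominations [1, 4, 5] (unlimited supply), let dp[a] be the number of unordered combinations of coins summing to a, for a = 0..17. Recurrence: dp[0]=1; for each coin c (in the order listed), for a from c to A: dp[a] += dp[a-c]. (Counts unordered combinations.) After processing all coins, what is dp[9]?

after  coin     0     1     2     3     4     5     6     7     8     9    10    11    12    13    14    15    16    17
          1     1     1     1     1     1     1     1     1     1     1     1     1     1     1     1     1     1     1
          4     1     1     1     1     2     2     2     2     3     3     3     3     4     4     4     4     5     5
          5     1     1     1     1     2     3     3     3     4     5     6     6     7     8     9    10    11    12

5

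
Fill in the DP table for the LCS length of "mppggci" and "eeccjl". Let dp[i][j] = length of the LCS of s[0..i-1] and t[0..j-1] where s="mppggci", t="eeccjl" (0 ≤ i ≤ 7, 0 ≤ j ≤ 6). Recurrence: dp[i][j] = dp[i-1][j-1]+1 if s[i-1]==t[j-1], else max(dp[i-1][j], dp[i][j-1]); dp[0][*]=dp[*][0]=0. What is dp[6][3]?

1

   ''  e  e  c  c  j  l
''  0  0  0  0  0  0  0
 m  0  0  0  0  0  0  0
 p  0  0  0  0  0  0  0
 p  0  0  0  0  0  0  0
 g  0  0  0  0  0  0  0
 g  0  0  0  0  0  0  0
 c  0  0  0  1  1  1  1
 i  0  0  0  1  1  1  1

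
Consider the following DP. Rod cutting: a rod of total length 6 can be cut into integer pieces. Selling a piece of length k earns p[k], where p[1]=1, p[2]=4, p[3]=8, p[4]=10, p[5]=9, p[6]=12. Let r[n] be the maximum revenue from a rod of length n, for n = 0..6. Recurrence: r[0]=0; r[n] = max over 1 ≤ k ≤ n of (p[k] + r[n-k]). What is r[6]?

   n    0    1    2    3    4    5    6
r[n]    0    1    4    8   10   12   16

16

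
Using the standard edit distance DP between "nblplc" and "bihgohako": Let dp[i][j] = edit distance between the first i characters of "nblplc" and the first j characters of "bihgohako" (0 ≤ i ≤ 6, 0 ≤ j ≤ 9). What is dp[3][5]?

   ''  b  i  h  g  o  h  a  k  o
''  0  1  2  3  4  5  6  7  8  9
 n  1  1  2  3  4  5  6  7  8  9
 b  2  1  2  3  4  5  6  7  8  9
 l  3  2  2  3  4  5  6  7  8  9
 p  4  3  3  3  4  5  6  7  8  9
 l  5  4  4  4  4  5  6  7  8  9
 c  6  5  5  5  5  5  6  7  8  9

5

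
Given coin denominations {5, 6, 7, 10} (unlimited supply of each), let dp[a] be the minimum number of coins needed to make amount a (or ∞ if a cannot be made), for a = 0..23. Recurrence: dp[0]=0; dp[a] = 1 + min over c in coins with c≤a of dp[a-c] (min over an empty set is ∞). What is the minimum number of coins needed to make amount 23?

3

 a  0  1  2  3  4  5  6  7  8  9 10 11 12 13 14 15 16 17 18 19 20 21 22 23
dp  0  -  -  -  -  1  1  1  -  -  1  2  2  2  2  2  2  2  3  3  2  3  3  3
(- denotes ∞ / unreachable)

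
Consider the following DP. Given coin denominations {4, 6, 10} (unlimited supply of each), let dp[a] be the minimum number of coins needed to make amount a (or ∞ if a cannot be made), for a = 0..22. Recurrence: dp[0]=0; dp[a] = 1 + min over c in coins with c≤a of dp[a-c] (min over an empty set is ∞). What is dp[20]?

2

 a  0  1  2  3  4  5  6  7  8  9 10 11 12 13 14 15 16 17 18 19 20 21 22
dp  0  -  -  -  1  -  1  -  2  -  1  -  2  -  2  -  2  -  3  -  2  -  3
(- denotes ∞ / unreachable)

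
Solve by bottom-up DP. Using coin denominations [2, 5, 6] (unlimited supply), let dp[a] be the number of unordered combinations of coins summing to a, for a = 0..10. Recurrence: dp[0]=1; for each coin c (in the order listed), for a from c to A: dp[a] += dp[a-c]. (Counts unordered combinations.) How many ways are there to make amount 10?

after  coin     0     1     2     3     4     5     6     7     8     9    10
          2     1     0     1     0     1     0     1     0     1     0     1
          5     1     0     1     0     1     1     1     1     1     1     2
          6     1     0     1     0     1     1     2     1     2     1     3

3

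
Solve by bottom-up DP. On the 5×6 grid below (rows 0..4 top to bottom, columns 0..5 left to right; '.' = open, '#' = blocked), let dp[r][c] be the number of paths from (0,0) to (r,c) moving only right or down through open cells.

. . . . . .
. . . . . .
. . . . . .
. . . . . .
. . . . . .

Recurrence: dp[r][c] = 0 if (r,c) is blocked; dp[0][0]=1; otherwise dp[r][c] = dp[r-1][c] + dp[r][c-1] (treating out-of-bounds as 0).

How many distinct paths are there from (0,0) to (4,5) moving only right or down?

126

r\c   0   1   2   3   4   5
  0   1   1   1   1   1   1
  1   1   2   3   4   5   6
  2   1   3   6  10  15  21
  3   1   4  10  20  35  56
  4   1   5  15  35  70 126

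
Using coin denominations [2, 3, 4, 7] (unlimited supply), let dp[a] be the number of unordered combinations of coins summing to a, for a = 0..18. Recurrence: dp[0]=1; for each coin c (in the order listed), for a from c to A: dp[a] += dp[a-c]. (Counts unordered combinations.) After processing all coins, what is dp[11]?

after  coin     0     1     2     3     4     5     6     7     8     9    10    11    12    13    14    15    16    17    18
          2     1     0     1     0     1     0     1     0     1     0     1     0     1     0     1     0     1     0     1
          3     1     0     1     1     1     1     2     1     2     2     2     2     3     2     3     3     3     3     4
          4     1     0     1     1     2     1     3     2     4     3     5     4     7     5     8     7    10     8    12
          7     1     0     1     1     2     1     3     3     4     4     6     6     8     8    11    11    14    14    18

6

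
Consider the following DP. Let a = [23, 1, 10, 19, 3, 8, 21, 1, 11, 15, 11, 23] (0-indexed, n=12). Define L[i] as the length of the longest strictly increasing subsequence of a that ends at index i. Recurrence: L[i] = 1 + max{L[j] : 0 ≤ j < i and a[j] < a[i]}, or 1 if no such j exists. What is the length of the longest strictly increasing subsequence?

   i    0    1    2    3    4    5    6    7    8    9   10   11
a[i]   23    1   10   19    3    8   21    1   11   15   11   23
L[i]    1    1    2    3    2    3    4    1    4    5    4    6

6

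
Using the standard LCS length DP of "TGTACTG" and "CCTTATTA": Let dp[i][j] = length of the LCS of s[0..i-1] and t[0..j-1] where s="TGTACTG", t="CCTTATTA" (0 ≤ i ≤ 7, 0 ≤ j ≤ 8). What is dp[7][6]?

   ''  C  C  T  T  A  T  T  A
''  0  0  0  0  0  0  0  0  0
 T  0  0  0  1  1  1  1  1  1
 G  0  0  0  1  1  1  1  1  1
 T  0  0  0  1  2  2  2  2  2
 A  0  0  0  1  2  3  3  3  3
 C  0  1  1  1  2  3  3  3  3
 T  0  1  1  2  2  3  4  4  4
 G  0  1  1  2  2  3  4  4  4

4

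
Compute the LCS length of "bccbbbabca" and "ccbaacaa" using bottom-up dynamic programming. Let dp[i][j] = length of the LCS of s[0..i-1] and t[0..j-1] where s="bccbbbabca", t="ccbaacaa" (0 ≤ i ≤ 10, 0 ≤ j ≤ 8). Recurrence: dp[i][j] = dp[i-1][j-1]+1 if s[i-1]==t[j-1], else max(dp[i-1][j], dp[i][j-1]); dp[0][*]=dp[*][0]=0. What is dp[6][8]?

3

   ''  c  c  b  a  a  c  a  a
''  0  0  0  0  0  0  0  0  0
 b  0  0  0  1  1  1  1  1  1
 c  0  1  1  1  1  1  2  2  2
 c  0  1  2  2  2  2  2  2  2
 b  0  1  2  3  3  3  3  3  3
 b  0  1  2  3  3  3  3  3  3
 b  0  1  2  3  3  3  3  3  3
 a  0  1  2  3  4  4  4  4  4
 b  0  1  2  3  4  4  4  4  4
 c  0  1  2  3  4  4  5  5  5
 a  0  1  2  3  4  5  5  6  6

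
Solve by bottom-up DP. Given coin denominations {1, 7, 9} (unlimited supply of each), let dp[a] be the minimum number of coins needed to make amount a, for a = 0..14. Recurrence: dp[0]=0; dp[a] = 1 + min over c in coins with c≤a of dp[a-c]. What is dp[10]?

 a  0  1  2  3  4  5  6  7  8  9 10 11 12 13 14
dp  0  1  2  3  4  5  6  1  2  1  2  3  4  5  2

2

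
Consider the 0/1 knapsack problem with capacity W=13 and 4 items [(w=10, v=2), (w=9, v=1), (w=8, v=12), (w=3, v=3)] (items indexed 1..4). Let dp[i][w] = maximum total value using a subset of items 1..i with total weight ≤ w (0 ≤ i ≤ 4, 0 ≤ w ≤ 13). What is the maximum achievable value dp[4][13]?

15

i\w   0   1   2   3   4   5   6   7   8   9  10  11  12  13
  0   0   0   0   0   0   0   0   0   0   0   0   0   0   0
  1   0   0   0   0   0   0   0   0   0   0   2   2   2   2
  2   0   0   0   0   0   0   0   0   0   1   2   2   2   2
  3   0   0   0   0   0   0   0   0  12  12  12  12  12  12
  4   0   0   0   3   3   3   3   3  12  12  12  15  15  15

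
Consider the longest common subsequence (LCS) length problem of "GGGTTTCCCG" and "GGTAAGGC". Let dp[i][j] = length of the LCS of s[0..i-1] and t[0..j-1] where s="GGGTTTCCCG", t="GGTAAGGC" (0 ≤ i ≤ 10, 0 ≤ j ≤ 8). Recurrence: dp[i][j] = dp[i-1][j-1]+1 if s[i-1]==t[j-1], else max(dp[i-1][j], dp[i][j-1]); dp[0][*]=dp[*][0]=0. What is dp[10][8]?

4

   ''  G  G  T  A  A  G  G  C
''  0  0  0  0  0  0  0  0  0
 G  0  1  1  1  1  1  1  1  1
 G  0  1  2  2  2  2  2  2  2
 G  0  1  2  2  2  2  3  3  3
 T  0  1  2  3  3  3  3  3  3
 T  0  1  2  3  3  3  3  3  3
 T  0  1  2  3  3  3  3  3  3
 C  0  1  2  3  3  3  3  3  4
 C  0  1  2  3  3  3  3  3  4
 C  0  1  2  3  3  3  3  3  4
 G  0  1  2  3  3  3  4  4  4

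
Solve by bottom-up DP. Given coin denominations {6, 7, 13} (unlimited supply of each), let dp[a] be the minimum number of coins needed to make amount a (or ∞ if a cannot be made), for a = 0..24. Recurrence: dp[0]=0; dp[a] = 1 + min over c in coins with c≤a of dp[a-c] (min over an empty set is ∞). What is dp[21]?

 a  0  1  2  3  4  5  6  7  8  9 10 11 12 13 14 15 16 17 18 19 20 21 22 23 24
dp  0  -  -  -  -  -  1  1  -  -  -  -  2  1  2  -  -  -  3  2  2  3  -  -  4
(- denotes ∞ / unreachable)

3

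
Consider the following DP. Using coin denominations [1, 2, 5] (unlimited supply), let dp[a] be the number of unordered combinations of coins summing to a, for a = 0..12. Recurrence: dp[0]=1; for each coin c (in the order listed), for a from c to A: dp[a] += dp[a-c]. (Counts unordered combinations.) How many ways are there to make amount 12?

13

after  coin     0     1     2     3     4     5     6     7     8     9    10    11    12
          1     1     1     1     1     1     1     1     1     1     1     1     1     1
          2     1     1     2     2     3     3     4     4     5     5     6     6     7
          5     1     1     2     2     3     4     5     6     7     8    10    11    13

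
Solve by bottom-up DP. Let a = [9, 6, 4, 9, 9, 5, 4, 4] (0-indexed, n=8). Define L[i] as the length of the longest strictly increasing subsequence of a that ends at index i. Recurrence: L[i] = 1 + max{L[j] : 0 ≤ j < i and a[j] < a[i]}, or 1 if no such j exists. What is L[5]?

2

   i    0    1    2    3    4    5    6    7
a[i]    9    6    4    9    9    5    4    4
L[i]    1    1    1    2    2    2    1    1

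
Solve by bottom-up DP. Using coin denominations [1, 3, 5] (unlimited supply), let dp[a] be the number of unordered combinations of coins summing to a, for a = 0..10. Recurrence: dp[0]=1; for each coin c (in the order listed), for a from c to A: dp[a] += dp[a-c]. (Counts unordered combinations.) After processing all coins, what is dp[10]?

7

after  coin     0     1     2     3     4     5     6     7     8     9    10
          1     1     1     1     1     1     1     1     1     1     1     1
          3     1     1     1     2     2     2     3     3     3     4     4
          5     1     1     1     2     2     3     4     4     5     6     7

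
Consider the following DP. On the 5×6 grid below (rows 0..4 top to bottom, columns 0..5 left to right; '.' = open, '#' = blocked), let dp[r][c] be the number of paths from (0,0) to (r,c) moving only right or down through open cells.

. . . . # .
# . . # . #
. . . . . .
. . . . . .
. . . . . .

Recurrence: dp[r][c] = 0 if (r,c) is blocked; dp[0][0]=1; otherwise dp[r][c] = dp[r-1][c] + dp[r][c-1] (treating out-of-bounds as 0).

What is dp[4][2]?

r\c   0   1   2   3   4   5
  0   1   1   1   1   0   0
  1   0   1   2   0   0   0
  2   0   1   3   3   3   3
  3   0   1   4   7  10  13
  4   0   1   5  12  22  35

5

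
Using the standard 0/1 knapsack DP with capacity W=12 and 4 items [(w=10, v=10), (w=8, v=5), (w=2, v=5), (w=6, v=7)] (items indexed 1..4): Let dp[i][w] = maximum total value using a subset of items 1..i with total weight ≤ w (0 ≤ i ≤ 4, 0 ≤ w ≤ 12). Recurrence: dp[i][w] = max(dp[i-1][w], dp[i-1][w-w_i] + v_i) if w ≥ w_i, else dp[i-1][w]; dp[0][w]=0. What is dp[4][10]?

i\w   0   1   2   3   4   5   6   7   8   9  10  11  12
  0   0   0   0   0   0   0   0   0   0   0   0   0   0
  1   0   0   0   0   0   0   0   0   0   0  10  10  10
  2   0   0   0   0   0   0   0   0   5   5  10  10  10
  3   0   0   5   5   5   5   5   5   5   5  10  10  15
  4   0   0   5   5   5   5   7   7  12  12  12  12  15

12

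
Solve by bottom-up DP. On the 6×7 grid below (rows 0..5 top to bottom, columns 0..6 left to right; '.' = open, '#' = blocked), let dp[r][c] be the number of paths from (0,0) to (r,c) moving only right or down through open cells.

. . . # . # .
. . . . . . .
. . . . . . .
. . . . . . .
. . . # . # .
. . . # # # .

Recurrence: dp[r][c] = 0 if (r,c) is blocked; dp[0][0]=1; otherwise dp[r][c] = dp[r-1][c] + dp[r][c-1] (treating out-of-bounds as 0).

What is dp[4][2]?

r\c   0   1   2   3   4   5   6
  0   1   1   1   0   0   0   0
  1   1   2   3   3   3   3   3
  2   1   3   6   9  12  15  18
  3   1   4  10  19  31  46  64
  4   1   5  15   0  31   0  64
  5   1   6  21   0   0   0  64

15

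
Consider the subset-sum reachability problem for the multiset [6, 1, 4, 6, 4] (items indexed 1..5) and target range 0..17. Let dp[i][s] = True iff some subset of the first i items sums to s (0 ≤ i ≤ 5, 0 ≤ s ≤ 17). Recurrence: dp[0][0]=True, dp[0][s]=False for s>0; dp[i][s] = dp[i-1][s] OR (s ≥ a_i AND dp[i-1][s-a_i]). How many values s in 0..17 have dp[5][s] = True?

16

i\s   0   1   2   3   4   5   6   7   8   9  10  11  12  13  14  15  16  17
  0   T   F   F   F   F   F   F   F   F   F   F   F   F   F   F   F   F   F
  1   T   F   F   F   F   F   T   F   F   F   F   F   F   F   F   F   F   F
  2   T   T   F   F   F   F   T   T   F   F   F   F   F   F   F   F   F   F
  3   T   T   F   F   T   T   T   T   F   F   T   T   F   F   F   F   F   F
  4   T   T   F   F   T   T   T   T   F   F   T   T   T   T   F   F   T   T
  5   T   T   F   F   T   T   T   T   T   T   T   T   T   T   T   T   T   T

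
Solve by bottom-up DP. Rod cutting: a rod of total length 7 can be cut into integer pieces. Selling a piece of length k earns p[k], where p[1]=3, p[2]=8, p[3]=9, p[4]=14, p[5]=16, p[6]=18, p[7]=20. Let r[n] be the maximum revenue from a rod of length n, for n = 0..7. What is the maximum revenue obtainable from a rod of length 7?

27

   n    0    1    2    3    4    5    6    7
r[n]    0    3    8   11   16   19   24   27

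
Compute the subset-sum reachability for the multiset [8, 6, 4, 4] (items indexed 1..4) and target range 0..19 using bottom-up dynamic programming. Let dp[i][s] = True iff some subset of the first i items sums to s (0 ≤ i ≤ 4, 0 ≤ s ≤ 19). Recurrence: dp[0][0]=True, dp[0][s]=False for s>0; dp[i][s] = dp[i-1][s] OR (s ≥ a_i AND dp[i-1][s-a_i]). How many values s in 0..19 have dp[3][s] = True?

i\s   0   1   2   3   4   5   6   7   8   9  10  11  12  13  14  15  16  17  18  19
  0   T   F   F   F   F   F   F   F   F   F   F   F   F   F   F   F   F   F   F   F
  1   T   F   F   F   F   F   F   F   T   F   F   F   F   F   F   F   F   F   F   F
  2   T   F   F   F   F   F   T   F   T   F   F   F   F   F   T   F   F   F   F   F
  3   T   F   F   F   T   F   T   F   T   F   T   F   T   F   T   F   F   F   T   F
  4   T   F   F   F   T   F   T   F   T   F   T   F   T   F   T   F   T   F   T   F

8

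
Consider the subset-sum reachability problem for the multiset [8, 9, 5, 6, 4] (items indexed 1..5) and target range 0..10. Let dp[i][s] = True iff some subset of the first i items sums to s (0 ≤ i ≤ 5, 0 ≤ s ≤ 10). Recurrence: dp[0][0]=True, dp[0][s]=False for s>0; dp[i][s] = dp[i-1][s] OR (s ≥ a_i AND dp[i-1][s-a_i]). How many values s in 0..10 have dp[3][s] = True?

4

i\s   0   1   2   3   4   5   6   7   8   9  10
  0   T   F   F   F   F   F   F   F   F   F   F
  1   T   F   F   F   F   F   F   F   T   F   F
  2   T   F   F   F   F   F   F   F   T   T   F
  3   T   F   F   F   F   T   F   F   T   T   F
  4   T   F   F   F   F   T   T   F   T   T   F
  5   T   F   F   F   T   T   T   F   T   T   T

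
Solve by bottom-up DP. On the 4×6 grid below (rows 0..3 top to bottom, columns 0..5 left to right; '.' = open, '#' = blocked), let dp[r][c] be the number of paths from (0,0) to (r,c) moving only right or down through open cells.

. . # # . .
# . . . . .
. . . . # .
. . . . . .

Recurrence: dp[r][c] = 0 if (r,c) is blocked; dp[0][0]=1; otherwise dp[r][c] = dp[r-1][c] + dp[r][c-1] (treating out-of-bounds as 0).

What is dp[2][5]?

r\c   0   1   2   3   4   5
  0   1   1   0   0   0   0
  1   0   1   1   1   1   1
  2   0   1   2   3   0   1
  3   0   1   3   6   6   7

1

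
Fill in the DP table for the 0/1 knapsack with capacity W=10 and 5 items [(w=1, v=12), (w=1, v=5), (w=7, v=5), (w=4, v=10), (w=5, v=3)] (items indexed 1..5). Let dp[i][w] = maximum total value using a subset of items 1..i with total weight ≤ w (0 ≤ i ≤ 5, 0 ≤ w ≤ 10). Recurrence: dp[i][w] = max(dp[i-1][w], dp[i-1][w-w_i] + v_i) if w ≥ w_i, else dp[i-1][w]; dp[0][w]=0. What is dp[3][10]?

i\w   0   1   2   3   4   5   6   7   8   9  10
  0   0   0   0   0   0   0   0   0   0   0   0
  1   0  12  12  12  12  12  12  12  12  12  12
  2   0  12  17  17  17  17  17  17  17  17  17
  3   0  12  17  17  17  17  17  17  17  22  22
  4   0  12  17  17  17  22  27  27  27  27  27
  5   0  12  17  17  17  22  27  27  27  27  27

22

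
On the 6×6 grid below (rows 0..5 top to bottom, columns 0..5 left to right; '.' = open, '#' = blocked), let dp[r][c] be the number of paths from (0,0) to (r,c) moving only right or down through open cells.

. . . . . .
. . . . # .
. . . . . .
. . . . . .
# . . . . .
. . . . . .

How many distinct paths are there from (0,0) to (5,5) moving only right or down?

221

r\c   0   1   2   3   4   5
  0   1   1   1   1   1   1
  1   1   2   3   4   0   1
  2   1   3   6  10  10  11
  3   1   4  10  20  30  41
  4   0   4  14  34  64 105
  5   0   4  18  52 116 221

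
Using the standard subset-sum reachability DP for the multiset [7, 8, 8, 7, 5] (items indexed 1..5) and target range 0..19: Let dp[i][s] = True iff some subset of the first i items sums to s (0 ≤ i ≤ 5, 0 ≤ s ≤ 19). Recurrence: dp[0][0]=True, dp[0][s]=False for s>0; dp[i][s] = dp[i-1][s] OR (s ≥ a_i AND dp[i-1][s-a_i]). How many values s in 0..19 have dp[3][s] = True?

i\s   0   1   2   3   4   5   6   7   8   9  10  11  12  13  14  15  16  17  18  19
  0   T   F   F   F   F   F   F   F   F   F   F   F   F   F   F   F   F   F   F   F
  1   T   F   F   F   F   F   F   T   F   F   F   F   F   F   F   F   F   F   F   F
  2   T   F   F   F   F   F   F   T   T   F   F   F   F   F   F   T   F   F   F   F
  3   T   F   F   F   F   F   F   T   T   F   F   F   F   F   F   T   T   F   F   F
  4   T   F   F   F   F   F   F   T   T   F   F   F   F   F   T   T   T   F   F   F
  5   T   F   F   F   F   T   F   T   T   F   F   F   T   T   T   T   T   F   F   T

5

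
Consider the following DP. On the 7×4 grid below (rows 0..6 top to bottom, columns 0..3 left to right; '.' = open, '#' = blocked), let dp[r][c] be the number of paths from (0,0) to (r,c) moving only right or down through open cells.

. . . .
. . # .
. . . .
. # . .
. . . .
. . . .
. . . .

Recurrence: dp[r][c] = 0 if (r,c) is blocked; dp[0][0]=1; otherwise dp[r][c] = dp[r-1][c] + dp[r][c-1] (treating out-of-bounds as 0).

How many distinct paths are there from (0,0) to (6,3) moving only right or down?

r\c   0   1   2   3
  0   1   1   1   1
  1   1   2   0   1
  2   1   3   3   4
  3   1   0   3   7
  4   1   1   4  11
  5   1   2   6  17
  6   1   3   9  26

26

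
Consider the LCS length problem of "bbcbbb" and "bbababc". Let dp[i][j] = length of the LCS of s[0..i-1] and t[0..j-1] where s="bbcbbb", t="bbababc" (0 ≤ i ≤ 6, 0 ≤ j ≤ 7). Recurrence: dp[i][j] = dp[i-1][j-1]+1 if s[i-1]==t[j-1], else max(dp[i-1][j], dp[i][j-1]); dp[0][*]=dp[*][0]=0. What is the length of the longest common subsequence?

   ''  b  b  a  b  a  b  c
''  0  0  0  0  0  0  0  0
 b  0  1  1  1  1  1  1  1
 b  0  1  2  2  2  2  2  2
 c  0  1  2  2  2  2  2  3
 b  0  1  2  2  3  3  3  3
 b  0  1  2  2  3  3  4  4
 b  0  1  2  2  3  3  4  4

4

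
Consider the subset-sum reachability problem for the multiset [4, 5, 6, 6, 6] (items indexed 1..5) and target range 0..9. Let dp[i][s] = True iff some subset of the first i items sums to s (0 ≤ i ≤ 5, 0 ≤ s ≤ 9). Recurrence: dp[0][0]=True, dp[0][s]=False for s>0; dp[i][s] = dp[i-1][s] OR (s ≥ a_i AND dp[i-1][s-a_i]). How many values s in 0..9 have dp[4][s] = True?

5

i\s   0   1   2   3   4   5   6   7   8   9
  0   T   F   F   F   F   F   F   F   F   F
  1   T   F   F   F   T   F   F   F   F   F
  2   T   F   F   F   T   T   F   F   F   T
  3   T   F   F   F   T   T   T   F   F   T
  4   T   F   F   F   T   T   T   F   F   T
  5   T   F   F   F   T   T   T   F   F   T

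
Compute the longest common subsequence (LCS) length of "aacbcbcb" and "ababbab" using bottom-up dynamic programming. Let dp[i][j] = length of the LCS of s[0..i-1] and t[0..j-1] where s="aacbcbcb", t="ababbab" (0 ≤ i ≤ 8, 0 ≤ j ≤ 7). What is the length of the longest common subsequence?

5

   ''  a  b  a  b  b  a  b
''  0  0  0  0  0  0  0  0
 a  0  1  1  1  1  1  1  1
 a  0  1  1  2  2  2  2  2
 c  0  1  1  2  2  2  2  2
 b  0  1  2  2  3  3  3  3
 c  0  1  2  2  3  3  3  3
 b  0  1  2  2  3  4  4  4
 c  0  1  2  2  3  4  4  4
 b  0  1  2  2  3  4  4  5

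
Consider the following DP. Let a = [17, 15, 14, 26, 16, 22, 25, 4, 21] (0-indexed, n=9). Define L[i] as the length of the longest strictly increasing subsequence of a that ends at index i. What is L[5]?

   i    0    1    2    3    4    5    6    7    8
a[i]   17   15   14   26   16   22   25    4   21
L[i]    1    1    1    2    2    3    4    1    3

3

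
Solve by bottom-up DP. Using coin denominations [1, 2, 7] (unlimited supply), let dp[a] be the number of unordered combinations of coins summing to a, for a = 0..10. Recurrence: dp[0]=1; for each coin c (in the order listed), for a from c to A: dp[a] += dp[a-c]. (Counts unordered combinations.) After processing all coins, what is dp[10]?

8

after  coin     0     1     2     3     4     5     6     7     8     9    10
          1     1     1     1     1     1     1     1     1     1     1     1
          2     1     1     2     2     3     3     4     4     5     5     6
          7     1     1     2     2     3     3     4     5     6     7     8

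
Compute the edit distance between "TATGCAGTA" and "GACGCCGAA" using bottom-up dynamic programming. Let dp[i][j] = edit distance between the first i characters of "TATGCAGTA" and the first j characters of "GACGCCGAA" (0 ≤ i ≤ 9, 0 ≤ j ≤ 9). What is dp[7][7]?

   ''  G  A  C  G  C  C  G  A  A
''  0  1  2  3  4  5  6  7  8  9
 T  1  1  2  3  4  5  6  7  8  9
 A  2  2  1  2  3  4  5  6  7  8
 T  3  3  2  2  3  4  5  6  7  8
 G  4  3  3  3  2  3  4  5  6  7
 C  5  4  4  3  3  2  3  4  5  6
 A  6  5  4  4  4  3  3  4  4  5
 G  7  6  5  5  4  4  4  3  4  5
 T  8  7  6  6  5  5  5  4  4  5
 A  9  8  7  7  6  6  6  5  4  4

3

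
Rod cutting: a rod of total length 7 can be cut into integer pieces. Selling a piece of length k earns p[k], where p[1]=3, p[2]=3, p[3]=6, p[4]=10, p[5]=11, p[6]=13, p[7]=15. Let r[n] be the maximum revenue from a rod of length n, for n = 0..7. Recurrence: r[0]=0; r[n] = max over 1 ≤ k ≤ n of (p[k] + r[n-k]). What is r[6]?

   n    0    1    2    3    4    5    6    7
r[n]    0    3    6    9   12   15   18   21

18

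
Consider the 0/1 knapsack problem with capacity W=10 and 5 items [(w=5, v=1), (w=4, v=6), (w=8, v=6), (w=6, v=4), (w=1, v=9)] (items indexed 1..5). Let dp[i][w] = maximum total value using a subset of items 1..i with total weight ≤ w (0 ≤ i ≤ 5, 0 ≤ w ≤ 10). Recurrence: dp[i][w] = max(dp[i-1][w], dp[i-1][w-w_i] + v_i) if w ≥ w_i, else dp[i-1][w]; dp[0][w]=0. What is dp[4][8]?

6

i\w   0   1   2   3   4   5   6   7   8   9  10
  0   0   0   0   0   0   0   0   0   0   0   0
  1   0   0   0   0   0   1   1   1   1   1   1
  2   0   0   0   0   6   6   6   6   6   7   7
  3   0   0   0   0   6   6   6   6   6   7   7
  4   0   0   0   0   6   6   6   6   6   7  10
  5   0   9   9   9   9  15  15  15  15  15  16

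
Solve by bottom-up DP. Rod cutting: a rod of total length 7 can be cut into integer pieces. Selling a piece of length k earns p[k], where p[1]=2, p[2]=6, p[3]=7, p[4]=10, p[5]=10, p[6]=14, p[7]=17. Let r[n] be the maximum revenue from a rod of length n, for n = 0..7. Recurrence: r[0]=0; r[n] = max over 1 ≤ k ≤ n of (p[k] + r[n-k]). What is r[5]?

   n    0    1    2    3    4    5    6    7
r[n]    0    2    6    8   12   14   18   20

14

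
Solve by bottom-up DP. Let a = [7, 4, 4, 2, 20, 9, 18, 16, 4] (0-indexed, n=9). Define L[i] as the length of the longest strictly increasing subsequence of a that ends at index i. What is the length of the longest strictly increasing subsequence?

   i    0    1    2    3    4    5    6    7    8
a[i]    7    4    4    2   20    9   18   16    4
L[i]    1    1    1    1    2    2    3    3    2

3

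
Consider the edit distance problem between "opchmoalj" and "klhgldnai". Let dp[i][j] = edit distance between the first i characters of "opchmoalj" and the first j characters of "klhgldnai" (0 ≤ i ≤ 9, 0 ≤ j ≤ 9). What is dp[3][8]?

8

   ''  k  l  h  g  l  d  n  a  i
''  0  1  2  3  4  5  6  7  8  9
 o  1  1  2  3  4  5  6  7  8  9
 p  2  2  2  3  4  5  6  7  8  9
 c  3  3  3  3  4  5  6  7  8  9
 h  4  4  4  3  4  5  6  7  8  9
 m  5  5  5  4  4  5  6  7  8  9
 o  6  6  6  5  5  5  6  7  8  9
 a  7  7  7  6  6  6  6  7  7  8
 l  8  8  7  7  7  6  7  7  8  8
 j  9  9  8  8  8  7  7  8  8  9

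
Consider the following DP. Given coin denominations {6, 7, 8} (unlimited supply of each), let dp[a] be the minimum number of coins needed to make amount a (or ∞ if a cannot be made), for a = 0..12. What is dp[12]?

2

 a  0  1  2  3  4  5  6  7  8  9 10 11 12
dp  0  -  -  -  -  -  1  1  1  -  -  -  2
(- denotes ∞ / unreachable)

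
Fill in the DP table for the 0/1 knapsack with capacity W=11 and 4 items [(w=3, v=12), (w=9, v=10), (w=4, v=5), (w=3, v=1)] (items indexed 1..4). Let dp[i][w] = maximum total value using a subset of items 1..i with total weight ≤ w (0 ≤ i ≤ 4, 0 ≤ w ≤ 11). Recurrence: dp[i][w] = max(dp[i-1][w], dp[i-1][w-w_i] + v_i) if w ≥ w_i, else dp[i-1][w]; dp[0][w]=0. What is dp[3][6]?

i\w   0   1   2   3   4   5   6   7   8   9  10  11
  0   0   0   0   0   0   0   0   0   0   0   0   0
  1   0   0   0  12  12  12  12  12  12  12  12  12
  2   0   0   0  12  12  12  12  12  12  12  12  12
  3   0   0   0  12  12  12  12  17  17  17  17  17
  4   0   0   0  12  12  12  13  17  17  17  18  18

12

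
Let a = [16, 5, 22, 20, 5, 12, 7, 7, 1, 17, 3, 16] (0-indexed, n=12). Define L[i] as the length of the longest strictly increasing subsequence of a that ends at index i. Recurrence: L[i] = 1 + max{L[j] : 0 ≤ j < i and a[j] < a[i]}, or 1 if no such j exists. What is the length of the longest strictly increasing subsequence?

3

   i    0    1    2    3    4    5    6    7    8    9   10   11
a[i]   16    5   22   20    5   12    7    7    1   17    3   16
L[i]    1    1    2    2    1    2    2    2    1    3    2    3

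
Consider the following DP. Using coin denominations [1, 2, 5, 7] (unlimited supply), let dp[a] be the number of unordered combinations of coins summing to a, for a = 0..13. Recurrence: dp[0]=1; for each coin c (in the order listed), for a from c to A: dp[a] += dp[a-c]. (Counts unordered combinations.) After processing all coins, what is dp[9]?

10

after  coin     0     1     2     3     4     5     6     7     8     9    10    11    12    13
          1     1     1     1     1     1     1     1     1     1     1     1     1     1     1
          2     1     1     2     2     3     3     4     4     5     5     6     6     7     7
          5     1     1     2     2     3     4     5     6     7     8    10    11    13    14
          7     1     1     2     2     3     4     5     7     8    10    12    14    17    19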